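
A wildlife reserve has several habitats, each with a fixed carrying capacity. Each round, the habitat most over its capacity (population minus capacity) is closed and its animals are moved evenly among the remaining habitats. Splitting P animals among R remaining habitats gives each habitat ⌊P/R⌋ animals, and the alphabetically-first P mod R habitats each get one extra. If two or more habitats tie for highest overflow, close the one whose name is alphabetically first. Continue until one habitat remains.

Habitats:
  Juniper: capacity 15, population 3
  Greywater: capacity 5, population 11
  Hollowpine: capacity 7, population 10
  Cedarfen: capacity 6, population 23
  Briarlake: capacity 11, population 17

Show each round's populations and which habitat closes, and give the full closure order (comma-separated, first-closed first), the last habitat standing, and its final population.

Closure order: Cedarfen, Briarlake, Greywater, Hollowpine
Last habitat: Juniper with 64 animals

Round 1: Briarlake=17 Cedarfen=23 Greywater=11 Hollowpine=10 Juniper=3 → close Cedarfen (overflow 17)
  23÷4 = 5 each, +1 to first 3
Round 2: Briarlake=23 Greywater=17 Hollowpine=16 Juniper=8 → close Briarlake (overflow 12)
  23÷3 = 7 each, +1 to first 2
Round 3: Greywater=25 Hollowpine=24 Juniper=15 → close Greywater (overflow 20)
  25÷2 = 12 each, +1 to first 1
Round 4: Hollowpine=37 Juniper=27 → close Hollowpine (overflow 30)
  37÷1 = 37 each, +1 to first 0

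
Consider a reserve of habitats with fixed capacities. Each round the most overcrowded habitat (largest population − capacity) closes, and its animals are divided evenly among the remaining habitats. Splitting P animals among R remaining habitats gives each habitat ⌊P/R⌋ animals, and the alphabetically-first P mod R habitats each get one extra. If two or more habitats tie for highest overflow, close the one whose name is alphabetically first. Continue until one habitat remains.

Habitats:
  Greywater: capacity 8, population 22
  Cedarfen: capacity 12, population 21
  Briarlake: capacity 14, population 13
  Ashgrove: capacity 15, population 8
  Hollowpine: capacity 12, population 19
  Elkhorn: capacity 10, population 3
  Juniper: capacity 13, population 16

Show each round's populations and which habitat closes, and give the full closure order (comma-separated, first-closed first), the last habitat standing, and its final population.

Round 1: Ashgrove=8 Briarlake=13 Cedarfen=21 Elkhorn=3 Greywater=22 Hollowpine=19 Juniper=16 → close Greywater (overflow 14)
  22÷6 = 3 each, +1 to first 4
Round 2: Ashgrove=12 Briarlake=17 Cedarfen=25 Elkhorn=7 Hollowpine=22 Juniper=19 → close Cedarfen (overflow 13)
  25÷5 = 5 each, +1 to first 0
Round 3: Ashgrove=17 Briarlake=22 Elkhorn=12 Hollowpine=27 Juniper=24 → close Hollowpine (overflow 15)
  27÷4 = 6 each, +1 to first 3
Round 4: Ashgrove=24 Briarlake=29 Elkhorn=19 Juniper=30 → close Juniper (overflow 17)
  30÷3 = 10 each, +1 to first 0
Round 5: Ashgrove=34 Briarlake=39 Elkhorn=29 → close Briarlake (overflow 25)
  39÷2 = 19 each, +1 to first 1
Round 6: Ashgrove=54 Elkhorn=48 → close Ashgrove (overflow 39)
  54÷1 = 54 each, +1 to first 0

Closure order: Greywater, Cedarfen, Hollowpine, Juniper, Briarlake, Ashgrove
Last habitat: Elkhorn with 102 animals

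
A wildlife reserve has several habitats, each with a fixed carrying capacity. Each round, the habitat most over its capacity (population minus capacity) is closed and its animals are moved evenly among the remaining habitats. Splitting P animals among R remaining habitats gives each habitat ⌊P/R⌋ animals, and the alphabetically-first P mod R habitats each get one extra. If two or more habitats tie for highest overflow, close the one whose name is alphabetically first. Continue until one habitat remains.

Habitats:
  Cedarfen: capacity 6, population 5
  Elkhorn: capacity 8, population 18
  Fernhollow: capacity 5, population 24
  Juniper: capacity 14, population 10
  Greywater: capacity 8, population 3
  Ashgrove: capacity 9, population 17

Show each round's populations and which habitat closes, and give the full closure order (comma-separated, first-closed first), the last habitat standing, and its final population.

Closure order: Fernhollow, Elkhorn, Ashgrove, Cedarfen, Greywater
Last habitat: Juniper with 77 animals

Round 1: Ashgrove=17 Cedarfen=5 Elkhorn=18 Fernhollow=24 Greywater=3 Juniper=10 → close Fernhollow (overflow 19)
  24÷5 = 4 each, +1 to first 4
Round 2: Ashgrove=22 Cedarfen=10 Elkhorn=23 Greywater=8 Juniper=14 → close Elkhorn (overflow 15)
  23÷4 = 5 each, +1 to first 3
Round 3: Ashgrove=28 Cedarfen=16 Greywater=14 Juniper=19 → close Ashgrove (overflow 19)
  28÷3 = 9 each, +1 to first 1
Round 4: Cedarfen=26 Greywater=23 Juniper=28 → close Cedarfen (overflow 20)
  26÷2 = 13 each, +1 to first 0
Round 5: Greywater=36 Juniper=41 → close Greywater (overflow 28)
  36÷1 = 36 each, +1 to first 0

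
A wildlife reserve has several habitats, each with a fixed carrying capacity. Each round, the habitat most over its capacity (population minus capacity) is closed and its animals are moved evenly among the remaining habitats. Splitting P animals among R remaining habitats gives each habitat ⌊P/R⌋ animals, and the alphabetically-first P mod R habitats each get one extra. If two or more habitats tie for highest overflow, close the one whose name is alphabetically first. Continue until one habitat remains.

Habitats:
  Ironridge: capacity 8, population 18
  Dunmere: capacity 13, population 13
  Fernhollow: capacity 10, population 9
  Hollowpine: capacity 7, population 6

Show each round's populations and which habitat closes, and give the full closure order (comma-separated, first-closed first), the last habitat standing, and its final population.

Closure order: Ironridge, Dunmere, Fernhollow
Last habitat: Hollowpine with 46 animals

Round 1: Dunmere=13 Fernhollow=9 Hollowpine=6 Ironridge=18 → close Ironridge (overflow 10)
  18÷3 = 6 each, +1 to first 0
Round 2: Dunmere=19 Fernhollow=15 Hollowpine=12 → close Dunmere (overflow 6)
  19÷2 = 9 each, +1 to first 1
Round 3: Fernhollow=25 Hollowpine=21 → close Fernhollow (overflow 15)
  25÷1 = 25 each, +1 to first 0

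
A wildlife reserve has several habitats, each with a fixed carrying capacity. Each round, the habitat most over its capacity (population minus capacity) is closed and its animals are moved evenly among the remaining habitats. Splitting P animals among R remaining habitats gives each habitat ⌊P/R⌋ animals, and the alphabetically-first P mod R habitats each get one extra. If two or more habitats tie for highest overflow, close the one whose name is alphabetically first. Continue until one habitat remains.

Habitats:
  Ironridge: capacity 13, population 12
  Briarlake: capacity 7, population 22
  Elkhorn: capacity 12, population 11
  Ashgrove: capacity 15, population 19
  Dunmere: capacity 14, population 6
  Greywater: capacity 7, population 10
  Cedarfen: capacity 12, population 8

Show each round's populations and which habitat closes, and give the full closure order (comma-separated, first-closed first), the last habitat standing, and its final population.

Round 1: Ashgrove=19 Briarlake=22 Cedarfen=8 Dunmere=6 Elkhorn=11 Greywater=10 Ironridge=12 → close Briarlake (overflow 15)
  22÷6 = 3 each, +1 to first 4
Round 2: Ashgrove=23 Cedarfen=12 Dunmere=10 Elkhorn=15 Greywater=13 Ironridge=15 → close Ashgrove (overflow 8)
  23÷5 = 4 each, +1 to first 3
Round 3: Cedarfen=17 Dunmere=15 Elkhorn=20 Greywater=17 Ironridge=19 → close Greywater (overflow 10)
  17÷4 = 4 each, +1 to first 1
Round 4: Cedarfen=22 Dunmere=19 Elkhorn=24 Ironridge=23 → close Elkhorn (overflow 12)
  24÷3 = 8 each, +1 to first 0
Round 5: Cedarfen=30 Dunmere=27 Ironridge=31 → close Cedarfen (overflow 18)
  30÷2 = 15 each, +1 to first 0
Round 6: Dunmere=42 Ironridge=46 → close Ironridge (overflow 33)
  46÷1 = 46 each, +1 to first 0

Closure order: Briarlake, Ashgrove, Greywater, Elkhorn, Cedarfen, Ironridge
Last habitat: Dunmere with 88 animals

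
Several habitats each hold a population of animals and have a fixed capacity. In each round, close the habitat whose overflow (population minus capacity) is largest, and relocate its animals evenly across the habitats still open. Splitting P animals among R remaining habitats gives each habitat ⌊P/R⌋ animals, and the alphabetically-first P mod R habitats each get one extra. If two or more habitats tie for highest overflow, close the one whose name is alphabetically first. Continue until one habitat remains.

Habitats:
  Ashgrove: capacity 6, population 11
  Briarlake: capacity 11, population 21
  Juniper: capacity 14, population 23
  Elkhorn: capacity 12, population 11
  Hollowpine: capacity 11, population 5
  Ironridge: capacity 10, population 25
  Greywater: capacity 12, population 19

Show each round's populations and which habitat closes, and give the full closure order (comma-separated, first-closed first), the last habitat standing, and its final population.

Round 1: Ashgrove=11 Briarlake=21 Elkhorn=11 Greywater=19 Hollowpine=5 Ironridge=25 Juniper=23 → close Ironridge (overflow 15)
  25÷6 = 4 each, +1 to first 1
Round 2: Ashgrove=16 Briarlake=25 Elkhorn=15 Greywater=23 Hollowpine=9 Juniper=27 → close Briarlake (overflow 14)
  25÷5 = 5 each, +1 to first 0
Round 3: Ashgrove=21 Elkhorn=20 Greywater=28 Hollowpine=14 Juniper=32 → close Juniper (overflow 18)
  32÷4 = 8 each, +1 to first 0
Round 4: Ashgrove=29 Elkhorn=28 Greywater=36 Hollowpine=22 → close Greywater (overflow 24)
  36÷3 = 12 each, +1 to first 0
Round 5: Ashgrove=41 Elkhorn=40 Hollowpine=34 → close Ashgrove (overflow 35)
  41÷2 = 20 each, +1 to first 1
Round 6: Elkhorn=61 Hollowpine=54 → close Elkhorn (overflow 49)
  61÷1 = 61 each, +1 to first 0

Closure order: Ironridge, Briarlake, Juniper, Greywater, Ashgrove, Elkhorn
Last habitat: Hollowpine with 115 animals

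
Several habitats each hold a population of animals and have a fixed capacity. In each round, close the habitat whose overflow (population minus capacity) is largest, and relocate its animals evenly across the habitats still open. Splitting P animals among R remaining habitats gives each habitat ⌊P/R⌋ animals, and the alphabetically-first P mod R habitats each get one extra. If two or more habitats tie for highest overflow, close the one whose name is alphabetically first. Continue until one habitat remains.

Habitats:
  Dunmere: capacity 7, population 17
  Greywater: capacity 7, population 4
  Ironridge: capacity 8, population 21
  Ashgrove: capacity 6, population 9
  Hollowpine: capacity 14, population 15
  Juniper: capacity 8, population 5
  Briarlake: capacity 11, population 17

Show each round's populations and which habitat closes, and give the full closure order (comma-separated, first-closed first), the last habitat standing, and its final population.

Round 1: Ashgrove=9 Briarlake=17 Dunmere=17 Greywater=4 Hollowpine=15 Ironridge=21 Juniper=5 → close Ironridge (overflow 13)
  21÷6 = 3 each, +1 to first 3
Round 2: Ashgrove=13 Briarlake=21 Dunmere=21 Greywater=7 Hollowpine=18 Juniper=8 → close Dunmere (overflow 14)
  21÷5 = 4 each, +1 to first 1
Round 3: Ashgrove=18 Briarlake=25 Greywater=11 Hollowpine=22 Juniper=12 → close Briarlake (overflow 14)
  25÷4 = 6 each, +1 to first 1
Round 4: Ashgrove=25 Greywater=17 Hollowpine=28 Juniper=18 → close Ashgrove (overflow 19)
  25÷3 = 8 each, +1 to first 1
Round 5: Greywater=26 Hollowpine=36 Juniper=26 → close Hollowpine (overflow 22)
  36÷2 = 18 each, +1 to first 0
Round 6: Greywater=44 Juniper=44 → close Greywater (overflow 37)
  44÷1 = 44 each, +1 to first 0

Closure order: Ironridge, Dunmere, Briarlake, Ashgrove, Hollowpine, Greywater
Last habitat: Juniper with 88 animals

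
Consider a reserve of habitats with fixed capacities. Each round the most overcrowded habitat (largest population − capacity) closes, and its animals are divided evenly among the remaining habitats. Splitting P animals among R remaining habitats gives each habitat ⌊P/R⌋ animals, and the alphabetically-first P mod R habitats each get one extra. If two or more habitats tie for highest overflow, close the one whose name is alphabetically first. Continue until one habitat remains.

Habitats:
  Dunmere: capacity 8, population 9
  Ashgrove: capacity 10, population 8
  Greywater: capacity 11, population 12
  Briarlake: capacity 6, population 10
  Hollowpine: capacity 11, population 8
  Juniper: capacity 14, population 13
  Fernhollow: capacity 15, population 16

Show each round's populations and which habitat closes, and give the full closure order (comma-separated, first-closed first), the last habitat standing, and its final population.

Closure order: Briarlake, Dunmere, Fernhollow, Greywater, Ashgrove, Juniper
Last habitat: Hollowpine with 76 animals

Round 1: Ashgrove=8 Briarlake=10 Dunmere=9 Fernhollow=16 Greywater=12 Hollowpine=8 Juniper=13 → close Briarlake (overflow 4)
  10÷6 = 1 each, +1 to first 4
Round 2: Ashgrove=10 Dunmere=11 Fernhollow=18 Greywater=14 Hollowpine=9 Juniper=14 → close Dunmere (overflow 3)
  11÷5 = 2 each, +1 to first 1
Round 3: Ashgrove=13 Fernhollow=20 Greywater=16 Hollowpine=11 Juniper=16 → close Fernhollow (overflow 5)
  20÷4 = 5 each, +1 to first 0
Round 4: Ashgrove=18 Greywater=21 Hollowpine=16 Juniper=21 → close Greywater (overflow 10)
  21÷3 = 7 each, +1 to first 0
Round 5: Ashgrove=25 Hollowpine=23 Juniper=28 → close Ashgrove (overflow 15)
  25÷2 = 12 each, +1 to first 1
Round 6: Hollowpine=36 Juniper=40 → close Juniper (overflow 26)
  40÷1 = 40 each, +1 to first 0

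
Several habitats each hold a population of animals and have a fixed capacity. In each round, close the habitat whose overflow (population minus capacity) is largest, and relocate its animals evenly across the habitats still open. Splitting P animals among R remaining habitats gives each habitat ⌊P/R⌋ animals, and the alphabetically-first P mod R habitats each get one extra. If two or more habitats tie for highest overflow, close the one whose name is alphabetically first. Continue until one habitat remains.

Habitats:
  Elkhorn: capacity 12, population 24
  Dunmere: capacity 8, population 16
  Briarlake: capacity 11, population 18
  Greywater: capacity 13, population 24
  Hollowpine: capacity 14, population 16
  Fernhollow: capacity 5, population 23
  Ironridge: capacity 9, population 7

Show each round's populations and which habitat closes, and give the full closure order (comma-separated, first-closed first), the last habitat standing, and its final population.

Closure order: Fernhollow, Elkhorn, Greywater, Dunmere, Briarlake, Hollowpine
Last habitat: Ironridge with 128 animals

Round 1: Briarlake=18 Dunmere=16 Elkhorn=24 Fernhollow=23 Greywater=24 Hollowpine=16 Ironridge=7 → close Fernhollow (overflow 18)
  23÷6 = 3 each, +1 to first 5
Round 2: Briarlake=22 Dunmere=20 Elkhorn=28 Greywater=28 Hollowpine=20 Ironridge=10 → close Elkhorn (overflow 16)
  28÷5 = 5 each, +1 to first 3
Round 3: Briarlake=28 Dunmere=26 Greywater=34 Hollowpine=25 Ironridge=15 → close Greywater (overflow 21)
  34÷4 = 8 each, +1 to first 2
Round 4: Briarlake=37 Dunmere=35 Hollowpine=33 Ironridge=23 → close Dunmere (overflow 27)
  35÷3 = 11 each, +1 to first 2
Round 5: Briarlake=49 Hollowpine=45 Ironridge=34 → close Briarlake (overflow 38)
  49÷2 = 24 each, +1 to first 1
Round 6: Hollowpine=70 Ironridge=58 → close Hollowpine (overflow 56)
  70÷1 = 70 each, +1 to first 0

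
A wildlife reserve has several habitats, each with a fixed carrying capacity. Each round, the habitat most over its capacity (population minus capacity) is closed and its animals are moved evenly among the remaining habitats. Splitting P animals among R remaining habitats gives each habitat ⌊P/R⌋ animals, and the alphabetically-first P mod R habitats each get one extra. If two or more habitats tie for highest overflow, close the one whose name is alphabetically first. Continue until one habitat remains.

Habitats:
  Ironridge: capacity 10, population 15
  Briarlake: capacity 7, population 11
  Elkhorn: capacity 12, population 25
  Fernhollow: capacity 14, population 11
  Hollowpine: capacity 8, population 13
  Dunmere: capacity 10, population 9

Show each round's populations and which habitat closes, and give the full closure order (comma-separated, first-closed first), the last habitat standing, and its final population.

Closure order: Elkhorn, Hollowpine, Briarlake, Ironridge, Dunmere
Last habitat: Fernhollow with 84 animals

Round 1: Briarlake=11 Dunmere=9 Elkhorn=25 Fernhollow=11 Hollowpine=13 Ironridge=15 → close Elkhorn (overflow 13)
  25÷5 = 5 each, +1 to first 0
Round 2: Briarlake=16 Dunmere=14 Fernhollow=16 Hollowpine=18 Ironridge=20 → close Hollowpine (overflow 10)
  18÷4 = 4 each, +1 to first 2
Round 3: Briarlake=21 Dunmere=19 Fernhollow=20 Ironridge=24 → close Briarlake (overflow 14)
  21÷3 = 7 each, +1 to first 0
Round 4: Dunmere=26 Fernhollow=27 Ironridge=31 → close Ironridge (overflow 21)
  31÷2 = 15 each, +1 to first 1
Round 5: Dunmere=42 Fernhollow=42 → close Dunmere (overflow 32)
  42÷1 = 42 each, +1 to first 0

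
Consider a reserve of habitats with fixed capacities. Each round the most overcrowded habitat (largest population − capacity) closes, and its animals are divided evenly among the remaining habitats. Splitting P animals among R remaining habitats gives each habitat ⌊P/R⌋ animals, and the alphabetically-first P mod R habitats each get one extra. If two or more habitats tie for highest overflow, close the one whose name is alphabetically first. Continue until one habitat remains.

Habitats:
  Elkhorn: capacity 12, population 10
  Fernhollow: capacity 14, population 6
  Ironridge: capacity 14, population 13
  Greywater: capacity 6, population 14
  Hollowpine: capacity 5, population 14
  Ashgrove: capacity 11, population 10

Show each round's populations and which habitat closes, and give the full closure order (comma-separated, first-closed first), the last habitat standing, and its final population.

Closure order: Hollowpine, Greywater, Ashgrove, Elkhorn, Ironridge
Last habitat: Fernhollow with 67 animals

Round 1: Ashgrove=10 Elkhorn=10 Fernhollow=6 Greywater=14 Hollowpine=14 Ironridge=13 → close Hollowpine (overflow 9)
  14÷5 = 2 each, +1 to first 4
Round 2: Ashgrove=13 Elkhorn=13 Fernhollow=9 Greywater=17 Ironridge=15 → close Greywater (overflow 11)
  17÷4 = 4 each, +1 to first 1
Round 3: Ashgrove=18 Elkhorn=17 Fernhollow=13 Ironridge=19 → close Ashgrove (overflow 7)
  18÷3 = 6 each, +1 to first 0
Round 4: Elkhorn=23 Fernhollow=19 Ironridge=25 → close Elkhorn (overflow 11)
  23÷2 = 11 each, +1 to first 1
Round 5: Fernhollow=31 Ironridge=36 → close Ironridge (overflow 22)
  36÷1 = 36 each, +1 to first 0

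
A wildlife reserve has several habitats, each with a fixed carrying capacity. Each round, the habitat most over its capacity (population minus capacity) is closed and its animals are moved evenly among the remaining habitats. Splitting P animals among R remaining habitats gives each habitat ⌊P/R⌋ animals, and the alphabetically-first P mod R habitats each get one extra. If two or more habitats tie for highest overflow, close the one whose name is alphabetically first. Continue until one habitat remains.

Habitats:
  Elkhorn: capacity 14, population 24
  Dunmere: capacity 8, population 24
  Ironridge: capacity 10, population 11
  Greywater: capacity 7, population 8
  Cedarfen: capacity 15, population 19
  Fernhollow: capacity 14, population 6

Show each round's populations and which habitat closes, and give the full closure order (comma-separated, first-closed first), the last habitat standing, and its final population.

Round 1: Cedarfen=19 Dunmere=24 Elkhorn=24 Fernhollow=6 Greywater=8 Ironridge=11 → close Dunmere (overflow 16)
  24÷5 = 4 each, +1 to first 4
Round 2: Cedarfen=24 Elkhorn=29 Fernhollow=11 Greywater=13 Ironridge=15 → close Elkhorn (overflow 15)
  29÷4 = 7 each, +1 to first 1
Round 3: Cedarfen=32 Fernhollow=18 Greywater=20 Ironridge=22 → close Cedarfen (overflow 17)
  32÷3 = 10 each, +1 to first 2
Round 4: Fernhollow=29 Greywater=31 Ironridge=32 → close Greywater (overflow 24)
  31÷2 = 15 each, +1 to first 1
Round 5: Fernhollow=45 Ironridge=47 → close Ironridge (overflow 37)
  47÷1 = 47 each, +1 to first 0

Closure order: Dunmere, Elkhorn, Cedarfen, Greywater, Ironridge
Last habitat: Fernhollow with 92 animals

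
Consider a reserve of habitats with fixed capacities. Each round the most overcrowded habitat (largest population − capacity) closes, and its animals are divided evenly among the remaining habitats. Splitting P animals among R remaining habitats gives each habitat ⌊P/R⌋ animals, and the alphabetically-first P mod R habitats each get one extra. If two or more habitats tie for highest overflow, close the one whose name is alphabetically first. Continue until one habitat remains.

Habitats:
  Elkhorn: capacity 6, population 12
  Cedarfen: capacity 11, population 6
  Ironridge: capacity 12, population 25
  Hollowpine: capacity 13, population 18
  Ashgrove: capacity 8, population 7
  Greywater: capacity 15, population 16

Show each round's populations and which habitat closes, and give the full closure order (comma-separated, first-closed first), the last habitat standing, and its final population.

Closure order: Ironridge, Elkhorn, Hollowpine, Greywater, Ashgrove
Last habitat: Cedarfen with 84 animals

Round 1: Ashgrove=7 Cedarfen=6 Elkhorn=12 Greywater=16 Hollowpine=18 Ironridge=25 → close Ironridge (overflow 13)
  25÷5 = 5 each, +1 to first 0
Round 2: Ashgrove=12 Cedarfen=11 Elkhorn=17 Greywater=21 Hollowpine=23 → close Elkhorn (overflow 11)
  17÷4 = 4 each, +1 to first 1
Round 3: Ashgrove=17 Cedarfen=15 Greywater=25 Hollowpine=27 → close Hollowpine (overflow 14)
  27÷3 = 9 each, +1 to first 0
Round 4: Ashgrove=26 Cedarfen=24 Greywater=34 → close Greywater (overflow 19)
  34÷2 = 17 each, +1 to first 0
Round 5: Ashgrove=43 Cedarfen=41 → close Ashgrove (overflow 35)
  43÷1 = 43 each, +1 to first 0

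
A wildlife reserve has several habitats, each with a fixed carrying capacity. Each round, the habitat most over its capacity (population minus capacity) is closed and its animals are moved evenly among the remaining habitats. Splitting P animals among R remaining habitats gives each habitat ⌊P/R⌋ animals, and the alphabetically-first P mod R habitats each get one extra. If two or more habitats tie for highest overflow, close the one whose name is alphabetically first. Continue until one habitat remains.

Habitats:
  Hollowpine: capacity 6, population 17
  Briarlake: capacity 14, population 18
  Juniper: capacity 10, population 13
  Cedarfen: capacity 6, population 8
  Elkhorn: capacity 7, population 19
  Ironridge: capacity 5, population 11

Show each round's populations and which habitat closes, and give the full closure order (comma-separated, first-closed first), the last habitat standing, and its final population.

Round 1: Briarlake=18 Cedarfen=8 Elkhorn=19 Hollowpine=17 Ironridge=11 Juniper=13 → close Elkhorn (overflow 12)
  19÷5 = 3 each, +1 to first 4
Round 2: Briarlake=22 Cedarfen=12 Hollowpine=21 Ironridge=15 Juniper=16 → close Hollowpine (overflow 15)
  21÷4 = 5 each, +1 to first 1
Round 3: Briarlake=28 Cedarfen=17 Ironridge=20 Juniper=21 → close Ironridge (overflow 15)
  20÷3 = 6 each, +1 to first 2
Round 4: Briarlake=35 Cedarfen=24 Juniper=27 → close Briarlake (overflow 21)
  35÷2 = 17 each, +1 to first 1
Round 5: Cedarfen=42 Juniper=44 → close Cedarfen (overflow 36)
  42÷1 = 42 each, +1 to first 0

Closure order: Elkhorn, Hollowpine, Ironridge, Briarlake, Cedarfen
Last habitat: Juniper with 86 animals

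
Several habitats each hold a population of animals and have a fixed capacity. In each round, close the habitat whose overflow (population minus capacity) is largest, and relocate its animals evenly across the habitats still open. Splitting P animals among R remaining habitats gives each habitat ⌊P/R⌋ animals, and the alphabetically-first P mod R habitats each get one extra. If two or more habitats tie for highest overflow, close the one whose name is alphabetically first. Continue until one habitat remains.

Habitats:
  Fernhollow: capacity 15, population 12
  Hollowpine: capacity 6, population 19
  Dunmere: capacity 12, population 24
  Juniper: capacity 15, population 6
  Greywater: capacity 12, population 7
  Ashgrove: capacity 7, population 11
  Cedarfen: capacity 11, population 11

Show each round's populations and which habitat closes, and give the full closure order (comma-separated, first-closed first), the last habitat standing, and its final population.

Closure order: Hollowpine, Dunmere, Ashgrove, Cedarfen, Fernhollow, Greywater
Last habitat: Juniper with 90 animals

Round 1: Ashgrove=11 Cedarfen=11 Dunmere=24 Fernhollow=12 Greywater=7 Hollowpine=19 Juniper=6 → close Hollowpine (overflow 13)
  19÷6 = 3 each, +1 to first 1
Round 2: Ashgrove=15 Cedarfen=14 Dunmere=27 Fernhollow=15 Greywater=10 Juniper=9 → close Dunmere (overflow 15)
  27÷5 = 5 each, +1 to first 2
Round 3: Ashgrove=21 Cedarfen=20 Fernhollow=20 Greywater=15 Juniper=14 → close Ashgrove (overflow 14)
  21÷4 = 5 each, +1 to first 1
Round 4: Cedarfen=26 Fernhollow=25 Greywater=20 Juniper=19 → close Cedarfen (overflow 15)
  26÷3 = 8 each, +1 to first 2
Round 5: Fernhollow=34 Greywater=29 Juniper=27 → close Fernhollow (overflow 19)
  34÷2 = 17 each, +1 to first 0
Round 6: Greywater=46 Juniper=44 → close Greywater (overflow 34)
  46÷1 = 46 each, +1 to first 0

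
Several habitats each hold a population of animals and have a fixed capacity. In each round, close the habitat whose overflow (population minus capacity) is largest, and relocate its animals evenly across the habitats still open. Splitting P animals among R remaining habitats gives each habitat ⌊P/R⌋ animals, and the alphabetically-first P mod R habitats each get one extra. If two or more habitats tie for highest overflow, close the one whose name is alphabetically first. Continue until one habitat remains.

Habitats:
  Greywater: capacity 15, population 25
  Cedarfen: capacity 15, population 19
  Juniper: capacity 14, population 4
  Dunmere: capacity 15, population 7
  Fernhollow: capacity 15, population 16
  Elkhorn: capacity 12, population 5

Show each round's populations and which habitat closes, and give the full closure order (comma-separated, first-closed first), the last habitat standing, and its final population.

Closure order: Greywater, Cedarfen, Fernhollow, Elkhorn, Dunmere
Last habitat: Juniper with 76 animals

Round 1: Cedarfen=19 Dunmere=7 Elkhorn=5 Fernhollow=16 Greywater=25 Juniper=4 → close Greywater (overflow 10)
  25÷5 = 5 each, +1 to first 0
Round 2: Cedarfen=24 Dunmere=12 Elkhorn=10 Fernhollow=21 Juniper=9 → close Cedarfen (overflow 9)
  24÷4 = 6 each, +1 to first 0
Round 3: Dunmere=18 Elkhorn=16 Fernhollow=27 Juniper=15 → close Fernhollow (overflow 12)
  27÷3 = 9 each, +1 to first 0
Round 4: Dunmere=27 Elkhorn=25 Juniper=24 → close Elkhorn (overflow 13)
  25÷2 = 12 each, +1 to first 1
Round 5: Dunmere=40 Juniper=36 → close Dunmere (overflow 25)
  40÷1 = 40 each, +1 to first 0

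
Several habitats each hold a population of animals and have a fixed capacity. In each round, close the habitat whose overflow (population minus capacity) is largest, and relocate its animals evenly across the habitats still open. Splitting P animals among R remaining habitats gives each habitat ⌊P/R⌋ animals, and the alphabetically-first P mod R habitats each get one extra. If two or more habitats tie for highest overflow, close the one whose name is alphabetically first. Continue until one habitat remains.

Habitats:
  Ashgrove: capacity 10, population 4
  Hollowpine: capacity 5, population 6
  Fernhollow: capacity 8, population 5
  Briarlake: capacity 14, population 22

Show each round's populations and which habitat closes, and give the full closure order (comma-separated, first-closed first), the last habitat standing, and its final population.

Round 1: Ashgrove=4 Briarlake=22 Fernhollow=5 Hollowpine=6 → close Briarlake (overflow 8)
  22÷3 = 7 each, +1 to first 1
Round 2: Ashgrove=12 Fernhollow=12 Hollowpine=13 → close Hollowpine (overflow 8)
  13÷2 = 6 each, +1 to first 1
Round 3: Ashgrove=19 Fernhollow=18 → close Fernhollow (overflow 10)
  18÷1 = 18 each, +1 to first 0

Closure order: Briarlake, Hollowpine, Fernhollow
Last habitat: Ashgrove with 37 animals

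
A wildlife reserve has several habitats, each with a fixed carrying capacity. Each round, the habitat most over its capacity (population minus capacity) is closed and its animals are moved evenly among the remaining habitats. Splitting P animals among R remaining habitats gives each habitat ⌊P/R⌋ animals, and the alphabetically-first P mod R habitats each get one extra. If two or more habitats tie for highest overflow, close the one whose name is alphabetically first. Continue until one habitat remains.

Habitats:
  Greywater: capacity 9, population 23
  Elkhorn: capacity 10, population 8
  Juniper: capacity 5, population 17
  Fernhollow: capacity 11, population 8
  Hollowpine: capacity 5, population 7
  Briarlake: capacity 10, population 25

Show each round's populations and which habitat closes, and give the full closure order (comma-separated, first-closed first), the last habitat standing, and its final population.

Round 1: Briarlake=25 Elkhorn=8 Fernhollow=8 Greywater=23 Hollowpine=7 Juniper=17 → close Briarlake (overflow 15)
  25÷5 = 5 each, +1 to first 0
Round 2: Elkhorn=13 Fernhollow=13 Greywater=28 Hollowpine=12 Juniper=22 → close Greywater (overflow 19)
  28÷4 = 7 each, +1 to first 0
Round 3: Elkhorn=20 Fernhollow=20 Hollowpine=19 Juniper=29 → close Juniper (overflow 24)
  29÷3 = 9 each, +1 to first 2
Round 4: Elkhorn=30 Fernhollow=30 Hollowpine=28 → close Hollowpine (overflow 23)
  28÷2 = 14 each, +1 to first 0
Round 5: Elkhorn=44 Fernhollow=44 → close Elkhorn (overflow 34)
  44÷1 = 44 each, +1 to first 0

Closure order: Briarlake, Greywater, Juniper, Hollowpine, Elkhorn
Last habitat: Fernhollow with 88 animals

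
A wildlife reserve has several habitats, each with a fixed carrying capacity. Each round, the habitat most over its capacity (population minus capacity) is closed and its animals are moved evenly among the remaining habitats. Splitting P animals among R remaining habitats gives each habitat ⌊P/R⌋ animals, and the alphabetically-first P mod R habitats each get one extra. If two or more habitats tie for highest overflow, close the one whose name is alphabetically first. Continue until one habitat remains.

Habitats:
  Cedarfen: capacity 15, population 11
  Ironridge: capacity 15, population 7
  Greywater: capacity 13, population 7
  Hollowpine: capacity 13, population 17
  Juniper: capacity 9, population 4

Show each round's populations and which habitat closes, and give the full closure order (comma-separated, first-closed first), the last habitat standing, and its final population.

Round 1: Cedarfen=11 Greywater=7 Hollowpine=17 Ironridge=7 Juniper=4 → close Hollowpine (overflow 4)
  17÷4 = 4 each, +1 to first 1
Round 2: Cedarfen=16 Greywater=11 Ironridge=11 Juniper=8 → close Cedarfen (overflow 1)
  16÷3 = 5 each, +1 to first 1
Round 3: Greywater=17 Ironridge=16 Juniper=13 → close Greywater (overflow 4)
  17÷2 = 8 each, +1 to first 1
Round 4: Ironridge=25 Juniper=21 → close Juniper (overflow 12)
  21÷1 = 21 each, +1 to first 0

Closure order: Hollowpine, Cedarfen, Greywater, Juniper
Last habitat: Ironridge with 46 animals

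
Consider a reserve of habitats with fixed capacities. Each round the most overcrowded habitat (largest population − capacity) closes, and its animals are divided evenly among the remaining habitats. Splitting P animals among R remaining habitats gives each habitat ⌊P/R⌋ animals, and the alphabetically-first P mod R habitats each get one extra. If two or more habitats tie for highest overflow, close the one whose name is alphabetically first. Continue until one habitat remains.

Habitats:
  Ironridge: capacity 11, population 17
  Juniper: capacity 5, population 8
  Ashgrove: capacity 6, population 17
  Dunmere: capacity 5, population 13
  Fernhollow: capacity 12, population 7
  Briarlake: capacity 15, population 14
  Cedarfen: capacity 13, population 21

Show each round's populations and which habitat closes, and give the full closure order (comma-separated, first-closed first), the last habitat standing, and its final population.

Closure order: Ashgrove, Cedarfen, Dunmere, Ironridge, Juniper, Briarlake
Last habitat: Fernhollow with 97 animals

Round 1: Ashgrove=17 Briarlake=14 Cedarfen=21 Dunmere=13 Fernhollow=7 Ironridge=17 Juniper=8 → close Ashgrove (overflow 11)
  17÷6 = 2 each, +1 to first 5
Round 2: Briarlake=17 Cedarfen=24 Dunmere=16 Fernhollow=10 Ironridge=20 Juniper=10 → close Cedarfen (overflow 11)
  24÷5 = 4 each, +1 to first 4
Round 3: Briarlake=22 Dunmere=21 Fernhollow=15 Ironridge=25 Juniper=14 → close Dunmere (overflow 16)
  21÷4 = 5 each, +1 to first 1
Round 4: Briarlake=28 Fernhollow=20 Ironridge=30 Juniper=19 → close Ironridge (overflow 19)
  30÷3 = 10 each, +1 to first 0
Round 5: Briarlake=38 Fernhollow=30 Juniper=29 → close Juniper (overflow 24)
  29÷2 = 14 each, +1 to first 1
Round 6: Briarlake=53 Fernhollow=44 → close Briarlake (overflow 38)
  53÷1 = 53 each, +1 to first 0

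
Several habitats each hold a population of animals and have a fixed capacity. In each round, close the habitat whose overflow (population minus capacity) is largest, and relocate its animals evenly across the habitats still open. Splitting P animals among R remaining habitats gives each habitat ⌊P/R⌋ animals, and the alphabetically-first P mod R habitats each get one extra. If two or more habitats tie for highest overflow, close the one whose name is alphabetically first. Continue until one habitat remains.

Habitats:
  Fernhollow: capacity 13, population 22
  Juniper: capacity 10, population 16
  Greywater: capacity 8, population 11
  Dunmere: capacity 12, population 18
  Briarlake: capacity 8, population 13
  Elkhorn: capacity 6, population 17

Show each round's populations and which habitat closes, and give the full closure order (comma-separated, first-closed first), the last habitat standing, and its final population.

Round 1: Briarlake=13 Dunmere=18 Elkhorn=17 Fernhollow=22 Greywater=11 Juniper=16 → close Elkhorn (overflow 11)
  17÷5 = 3 each, +1 to first 2
Round 2: Briarlake=17 Dunmere=22 Fernhollow=25 Greywater=14 Juniper=19 → close Fernhollow (overflow 12)
  25÷4 = 6 each, +1 to first 1
Round 3: Briarlake=24 Dunmere=28 Greywater=20 Juniper=25 → close Briarlake (overflow 16)
  24÷3 = 8 each, +1 to first 0
Round 4: Dunmere=36 Greywater=28 Juniper=33 → close Dunmere (overflow 24)
  36÷2 = 18 each, +1 to first 0
Round 5: Greywater=46 Juniper=51 → close Juniper (overflow 41)
  51÷1 = 51 each, +1 to first 0

Closure order: Elkhorn, Fernhollow, Briarlake, Dunmere, Juniper
Last habitat: Greywater with 97 animals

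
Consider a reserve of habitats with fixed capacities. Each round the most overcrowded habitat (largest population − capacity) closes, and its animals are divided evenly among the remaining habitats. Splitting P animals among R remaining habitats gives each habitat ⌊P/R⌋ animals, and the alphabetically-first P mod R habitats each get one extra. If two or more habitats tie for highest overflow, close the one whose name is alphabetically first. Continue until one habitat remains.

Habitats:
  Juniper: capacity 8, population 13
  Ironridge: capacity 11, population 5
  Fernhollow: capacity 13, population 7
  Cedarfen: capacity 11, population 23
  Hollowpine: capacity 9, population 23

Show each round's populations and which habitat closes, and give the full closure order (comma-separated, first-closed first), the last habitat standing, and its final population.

Round 1: Cedarfen=23 Fernhollow=7 Hollowpine=23 Ironridge=5 Juniper=13 → close Hollowpine (overflow 14)
  23÷4 = 5 each, +1 to first 3
Round 2: Cedarfen=29 Fernhollow=13 Ironridge=11 Juniper=18 → close Cedarfen (overflow 18)
  29÷3 = 9 each, +1 to first 2
Round 3: Fernhollow=23 Ironridge=21 Juniper=27 → close Juniper (overflow 19)
  27÷2 = 13 each, +1 to first 1
Round 4: Fernhollow=37 Ironridge=34 → close Fernhollow (overflow 24)
  37÷1 = 37 each, +1 to first 0

Closure order: Hollowpine, Cedarfen, Juniper, Fernhollow
Last habitat: Ironridge with 71 animals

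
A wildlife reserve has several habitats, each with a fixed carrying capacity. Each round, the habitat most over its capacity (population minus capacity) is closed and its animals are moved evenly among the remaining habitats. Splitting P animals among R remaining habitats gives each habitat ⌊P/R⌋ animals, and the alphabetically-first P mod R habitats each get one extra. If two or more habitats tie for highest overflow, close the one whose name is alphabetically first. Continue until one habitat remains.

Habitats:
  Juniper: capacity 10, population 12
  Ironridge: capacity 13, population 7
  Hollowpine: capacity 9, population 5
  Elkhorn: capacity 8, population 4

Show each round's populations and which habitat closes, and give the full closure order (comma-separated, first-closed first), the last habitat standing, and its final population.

Closure order: Juniper, Elkhorn, Hollowpine
Last habitat: Ironridge with 28 animals

Round 1: Elkhorn=4 Hollowpine=5 Ironridge=7 Juniper=12 → close Juniper (overflow 2)
  12÷3 = 4 each, +1 to first 0
Round 2: Elkhorn=8 Hollowpine=9 Ironridge=11 → close Elkhorn (overflow 0)
  8÷2 = 4 each, +1 to first 0
Round 3: Hollowpine=13 Ironridge=15 → close Hollowpine (overflow 4)
  13÷1 = 13 each, +1 to first 0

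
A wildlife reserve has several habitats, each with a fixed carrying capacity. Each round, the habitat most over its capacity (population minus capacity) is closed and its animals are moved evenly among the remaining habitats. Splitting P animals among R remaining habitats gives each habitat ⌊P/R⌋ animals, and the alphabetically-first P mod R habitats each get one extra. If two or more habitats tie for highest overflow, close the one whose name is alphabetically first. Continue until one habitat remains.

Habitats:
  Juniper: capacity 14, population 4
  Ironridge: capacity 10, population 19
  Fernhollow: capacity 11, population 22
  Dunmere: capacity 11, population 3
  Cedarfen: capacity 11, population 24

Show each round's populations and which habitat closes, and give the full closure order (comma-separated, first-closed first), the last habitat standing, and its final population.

Closure order: Cedarfen, Fernhollow, Ironridge, Dunmere
Last habitat: Juniper with 72 animals

Round 1: Cedarfen=24 Dunmere=3 Fernhollow=22 Ironridge=19 Juniper=4 → close Cedarfen (overflow 13)
  24÷4 = 6 each, +1 to first 0
Round 2: Dunmere=9 Fernhollow=28 Ironridge=25 Juniper=10 → close Fernhollow (overflow 17)
  28÷3 = 9 each, +1 to first 1
Round 3: Dunmere=19 Ironridge=34 Juniper=19 → close Ironridge (overflow 24)
  34÷2 = 17 each, +1 to first 0
Round 4: Dunmere=36 Juniper=36 → close Dunmere (overflow 25)
  36÷1 = 36 each, +1 to first 0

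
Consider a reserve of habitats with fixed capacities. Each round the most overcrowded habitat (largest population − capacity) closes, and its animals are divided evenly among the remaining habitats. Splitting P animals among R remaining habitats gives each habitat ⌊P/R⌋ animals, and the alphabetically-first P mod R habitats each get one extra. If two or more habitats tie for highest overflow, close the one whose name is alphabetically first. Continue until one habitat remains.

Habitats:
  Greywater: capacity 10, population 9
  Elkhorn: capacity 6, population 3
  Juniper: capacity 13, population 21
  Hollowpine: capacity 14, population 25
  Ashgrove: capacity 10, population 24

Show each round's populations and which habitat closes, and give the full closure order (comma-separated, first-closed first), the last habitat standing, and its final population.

Closure order: Ashgrove, Hollowpine, Juniper, Elkhorn
Last habitat: Greywater with 82 animals

Round 1: Ashgrove=24 Elkhorn=3 Greywater=9 Hollowpine=25 Juniper=21 → close Ashgrove (overflow 14)
  24÷4 = 6 each, +1 to first 0
Round 2: Elkhorn=9 Greywater=15 Hollowpine=31 Juniper=27 → close Hollowpine (overflow 17)
  31÷3 = 10 each, +1 to first 1
Round 3: Elkhorn=20 Greywater=25 Juniper=37 → close Juniper (overflow 24)
  37÷2 = 18 each, +1 to first 1
Round 4: Elkhorn=39 Greywater=43 → close Elkhorn (overflow 33)
  39÷1 = 39 each, +1 to first 0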